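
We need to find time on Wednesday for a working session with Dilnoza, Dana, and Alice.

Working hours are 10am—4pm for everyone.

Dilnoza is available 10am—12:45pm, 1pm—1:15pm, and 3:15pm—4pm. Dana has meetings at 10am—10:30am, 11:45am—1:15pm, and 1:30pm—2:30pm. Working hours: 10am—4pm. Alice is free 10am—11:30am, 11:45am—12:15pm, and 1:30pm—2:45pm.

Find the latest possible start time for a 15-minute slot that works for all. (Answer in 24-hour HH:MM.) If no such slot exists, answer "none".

Dana free within 10:00–16:00: 10:30–11:45, 13:15–13:30, 14:30–16:00.
Dilnoza ∩ Dana: 10:30–11:45, 15:15–16:00.
Dilnoza ∩ Dana ∩ Alice: 10:30–11:30.
Windows ≥ 15 min: 10:30–11:30.
Latest start in the last window 10:30–11:30 is 11:30 − 15 min = 11:15.

11:15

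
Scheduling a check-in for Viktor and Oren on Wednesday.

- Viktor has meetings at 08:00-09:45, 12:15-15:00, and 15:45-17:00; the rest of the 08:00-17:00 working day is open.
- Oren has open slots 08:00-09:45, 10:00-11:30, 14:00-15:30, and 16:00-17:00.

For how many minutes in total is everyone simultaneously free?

120 minutes

Viktor free within 08:00–17:00: 09:45–12:15, 15:00–15:45.
Viktor ∩ Oren: 10:00–11:30, 15:00–15:30.
Total common minutes: 90 + 30 = 120.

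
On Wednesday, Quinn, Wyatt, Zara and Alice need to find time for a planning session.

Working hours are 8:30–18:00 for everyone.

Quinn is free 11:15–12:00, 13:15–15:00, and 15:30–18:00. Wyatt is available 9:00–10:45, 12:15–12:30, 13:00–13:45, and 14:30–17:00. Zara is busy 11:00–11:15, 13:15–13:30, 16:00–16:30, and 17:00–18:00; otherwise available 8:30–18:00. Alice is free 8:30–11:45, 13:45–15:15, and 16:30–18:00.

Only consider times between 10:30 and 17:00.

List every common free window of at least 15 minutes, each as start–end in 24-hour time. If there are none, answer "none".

14:30–15:00, 16:30–17:00

Zara free within 08:30–18:00: 08:30–11:00, 11:15–13:15, 13:30–16:00, 16:30–17:00.
Quinn ∩ Wyatt: 13:15–13:45, 14:30–15:00, 15:30–17:00.
Quinn ∩ Wyatt ∩ Zara: 13:30–13:45, 14:30–15:00, 15:30–16:00, 16:30–17:00.
Quinn ∩ Wyatt ∩ Zara ∩ Alice: 14:30–15:00, 16:30–17:00.
Restricted to 10:30–17:00: 14:30–15:00, 16:30–17:00.
Windows ≥ 15 min: 14:30–15:00, 16:30–17:00.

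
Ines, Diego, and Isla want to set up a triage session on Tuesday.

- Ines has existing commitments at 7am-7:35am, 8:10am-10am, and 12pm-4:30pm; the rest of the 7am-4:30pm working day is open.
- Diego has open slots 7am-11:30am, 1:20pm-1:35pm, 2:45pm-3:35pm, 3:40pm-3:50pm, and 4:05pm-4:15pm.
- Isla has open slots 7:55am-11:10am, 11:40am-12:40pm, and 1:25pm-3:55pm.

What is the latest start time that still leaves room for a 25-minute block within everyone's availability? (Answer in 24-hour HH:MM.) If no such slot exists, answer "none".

Ines free within 07:00–16:30: 07:35–08:10, 10:00–12:00.
Ines ∩ Diego: 07:35–08:10, 10:00–11:30.
Ines ∩ Diego ∩ Isla: 07:55–08:10, 10:00–11:10.
Windows ≥ 25 min: 10:00–11:10.
Latest start in the last window 10:00–11:10 is 11:10 − 25 min = 10:45.

10:45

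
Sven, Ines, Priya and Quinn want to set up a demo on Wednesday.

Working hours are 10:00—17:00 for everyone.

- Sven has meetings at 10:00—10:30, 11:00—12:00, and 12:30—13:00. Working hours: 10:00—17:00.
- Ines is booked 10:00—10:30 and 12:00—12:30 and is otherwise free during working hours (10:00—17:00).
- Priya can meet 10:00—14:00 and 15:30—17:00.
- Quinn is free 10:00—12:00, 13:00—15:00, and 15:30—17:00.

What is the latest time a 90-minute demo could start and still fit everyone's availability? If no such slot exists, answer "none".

15:30

Sven free within 10:00–17:00: 10:30–11:00, 12:00–12:30, 13:00–17:00.
Ines free within 10:00–17:00: 10:30–12:00, 12:30–17:00.
Sven ∩ Ines: 10:30–11:00, 13:00–17:00.
Sven ∩ Ines ∩ Priya: 10:30–11:00, 13:00–14:00, 15:30–17:00.
Sven ∩ Ines ∩ Priya ∩ Quinn: 10:30–11:00, 13:00–14:00, 15:30–17:00.
Windows ≥ 90 min: 15:30–17:00.
Latest start in the last window 15:30–17:00 is 17:00 − 90 min = 15:30.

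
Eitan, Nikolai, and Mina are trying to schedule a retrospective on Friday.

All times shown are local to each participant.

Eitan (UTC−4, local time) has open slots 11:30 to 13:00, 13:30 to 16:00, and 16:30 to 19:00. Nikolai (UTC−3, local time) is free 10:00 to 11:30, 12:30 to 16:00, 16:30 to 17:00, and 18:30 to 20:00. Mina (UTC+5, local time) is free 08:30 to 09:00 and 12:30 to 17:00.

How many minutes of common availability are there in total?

Eitan → UTC: 15:30–17:00, 17:30–20:00, 20:30–23:00.
Nikolai → UTC: 13:00–14:30, 15:30–19:00, 19:30–20:00, 21:30–23:00.
Mina → UTC: 03:30–04:00, 07:30–12:00.
Eitan ∩ Nikolai: 15:30–17:00, 17:30–19:00, 19:30–20:00, 21:30–23:00.
Eitan ∩ Nikolai ∩ Mina: (none).
Total common minutes: 0.

0 minutes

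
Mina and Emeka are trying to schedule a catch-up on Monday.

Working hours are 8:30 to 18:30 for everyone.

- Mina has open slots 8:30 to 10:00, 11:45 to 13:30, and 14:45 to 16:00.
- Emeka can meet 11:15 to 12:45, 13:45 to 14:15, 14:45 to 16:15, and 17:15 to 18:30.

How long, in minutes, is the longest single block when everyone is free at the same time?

Mina ∩ Emeka: 11:45–12:45, 14:45–16:00.
Common window lengths: 60, 75 min; longest is 75.

75 minutes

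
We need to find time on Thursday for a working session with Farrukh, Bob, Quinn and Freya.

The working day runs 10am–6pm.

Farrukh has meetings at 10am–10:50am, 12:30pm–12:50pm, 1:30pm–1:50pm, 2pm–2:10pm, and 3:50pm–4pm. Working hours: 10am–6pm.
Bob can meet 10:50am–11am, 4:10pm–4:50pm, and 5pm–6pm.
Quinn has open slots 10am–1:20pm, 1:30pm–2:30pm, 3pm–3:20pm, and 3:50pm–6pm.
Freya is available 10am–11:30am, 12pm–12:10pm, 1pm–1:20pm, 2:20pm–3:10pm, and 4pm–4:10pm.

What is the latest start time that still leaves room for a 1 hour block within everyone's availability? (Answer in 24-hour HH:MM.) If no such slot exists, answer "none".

Farrukh free within 10:00–18:00: 10:50–12:30, 12:50–13:30, 13:50–14:00, 14:10–15:50, 16:00–18:00.
Farrukh ∩ Bob: 10:50–11:00, 16:10–16:50, 17:00–18:00.
Farrukh ∩ Bob ∩ Quinn: 10:50–11:00, 16:10–16:50, 17:00–18:00.
Farrukh ∩ Bob ∩ Quinn ∩ Freya: 10:50–11:00.
Windows ≥ 60 min: (none).

none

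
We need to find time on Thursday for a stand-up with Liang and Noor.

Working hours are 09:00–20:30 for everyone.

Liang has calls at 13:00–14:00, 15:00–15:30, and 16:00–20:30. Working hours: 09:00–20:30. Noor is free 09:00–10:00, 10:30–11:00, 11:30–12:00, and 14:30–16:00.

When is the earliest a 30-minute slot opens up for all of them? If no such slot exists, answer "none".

Liang free within 09:00–20:30: 09:00–13:00, 14:00–15:00, 15:30–16:00.
Liang ∩ Noor: 09:00–10:00, 10:30–11:00, 11:30–12:00, 14:30–15:00, 15:30–16:00.
Windows ≥ 30 min: 09:00–10:00, 10:30–11:00, 11:30–12:00, 14:30–15:00, 15:30–16:00.
Earliest such window starts at 09:00.

09:00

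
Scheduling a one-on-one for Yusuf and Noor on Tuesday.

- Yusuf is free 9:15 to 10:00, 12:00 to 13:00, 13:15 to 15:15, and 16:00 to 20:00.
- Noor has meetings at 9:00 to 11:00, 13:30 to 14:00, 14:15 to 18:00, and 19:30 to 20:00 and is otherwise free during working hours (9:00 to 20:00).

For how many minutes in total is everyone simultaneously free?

180 minutes

Noor free within 09:00–20:00: 11:00–13:30, 14:00–14:15, 18:00–19:30.
Yusuf ∩ Noor: 12:00–13:00, 13:15–13:30, 14:00–14:15, 18:00–19:30.
Total common minutes: 60 + 15 + 15 + 90 = 180.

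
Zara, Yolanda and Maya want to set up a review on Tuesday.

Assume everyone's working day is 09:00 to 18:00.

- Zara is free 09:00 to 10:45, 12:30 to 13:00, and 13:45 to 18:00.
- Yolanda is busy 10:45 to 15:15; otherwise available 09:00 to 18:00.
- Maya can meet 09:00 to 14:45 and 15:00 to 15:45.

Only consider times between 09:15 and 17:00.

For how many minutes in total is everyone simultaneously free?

120 minutes

Yolanda free within 09:00–18:00: 09:00–10:45, 15:15–18:00.
Zara ∩ Yolanda: 09:00–10:45, 15:15–18:00.
Zara ∩ Yolanda ∩ Maya: 09:00–10:45, 15:15–15:45.
Restricted to 09:15–17:00: 09:15–10:45, 15:15–15:45.
Total common minutes: 90 + 30 = 120.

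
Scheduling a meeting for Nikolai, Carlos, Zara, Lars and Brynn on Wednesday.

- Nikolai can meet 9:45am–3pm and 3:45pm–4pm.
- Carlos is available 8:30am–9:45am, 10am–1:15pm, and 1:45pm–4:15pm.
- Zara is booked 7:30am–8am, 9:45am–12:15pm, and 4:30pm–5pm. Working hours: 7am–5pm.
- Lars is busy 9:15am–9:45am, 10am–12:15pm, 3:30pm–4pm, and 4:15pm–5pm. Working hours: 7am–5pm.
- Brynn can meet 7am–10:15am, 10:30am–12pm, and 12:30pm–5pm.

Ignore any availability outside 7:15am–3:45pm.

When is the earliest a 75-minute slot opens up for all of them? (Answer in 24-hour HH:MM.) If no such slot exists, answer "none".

13:45

Zara free within 07:00–17:00: 07:00–07:30, 08:00–09:45, 12:15–16:30.
Lars free within 07:00–17:00: 07:00–09:15, 09:45–10:00, 12:15–15:30, 16:00–16:15.
Nikolai ∩ Carlos: 10:00–13:15, 13:45–15:00, 15:45–16:00.
Nikolai ∩ Carlos ∩ Zara: 12:15–13:15, 13:45–15:00, 15:45–16:00.
Nikolai ∩ Carlos ∩ Zara ∩ Lars: 12:15–13:15, 13:45–15:00.
Nikolai ∩ Carlos ∩ Zara ∩ Lars ∩ Brynn: 12:30–13:15, 13:45–15:00.
Restricted to 07:15–15:45: 12:30–13:15, 13:45–15:00.
Windows ≥ 75 min: 13:45–15:00.
Earliest such window starts at 13:45.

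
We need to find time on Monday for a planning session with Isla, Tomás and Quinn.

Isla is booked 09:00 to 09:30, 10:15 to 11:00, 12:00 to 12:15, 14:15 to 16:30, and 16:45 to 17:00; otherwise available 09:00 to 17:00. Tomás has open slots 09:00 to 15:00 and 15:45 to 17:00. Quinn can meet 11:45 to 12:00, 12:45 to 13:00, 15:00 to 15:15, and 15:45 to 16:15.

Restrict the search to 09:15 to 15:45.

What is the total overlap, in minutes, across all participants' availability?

Isla free within 09:00–17:00: 09:30–10:15, 11:00–12:00, 12:15–14:15, 16:30–16:45.
Isla ∩ Tomás: 09:30–10:15, 11:00–12:00, 12:15–14:15, 16:30–16:45.
Isla ∩ Tomás ∩ Quinn: 11:45–12:00, 12:45–13:00.
Restricted to 09:15–15:45: 11:45–12:00, 12:45–13:00.
Total common minutes: 15 + 15 = 30.

30 minutes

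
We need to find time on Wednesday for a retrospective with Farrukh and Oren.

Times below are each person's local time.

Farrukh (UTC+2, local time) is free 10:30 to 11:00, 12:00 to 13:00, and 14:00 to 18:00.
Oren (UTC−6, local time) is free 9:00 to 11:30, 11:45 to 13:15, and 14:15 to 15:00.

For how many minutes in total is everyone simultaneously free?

Farrukh → UTC: 08:30–09:00, 10:00–11:00, 12:00–16:00.
Oren → UTC: 15:00–17:30, 17:45–19:15, 20:15–21:00.
Farrukh ∩ Oren: 15:00–16:00.
Total common minutes: 60.

60 minutes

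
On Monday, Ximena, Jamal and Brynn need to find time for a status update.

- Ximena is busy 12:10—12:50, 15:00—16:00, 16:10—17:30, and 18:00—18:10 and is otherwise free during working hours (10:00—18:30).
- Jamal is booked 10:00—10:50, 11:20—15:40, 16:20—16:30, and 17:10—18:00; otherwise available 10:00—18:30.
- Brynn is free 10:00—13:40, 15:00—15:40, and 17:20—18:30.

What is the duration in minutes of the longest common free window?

Ximena free within 10:00–18:30: 10:00–12:10, 12:50–15:00, 16:00–16:10, 17:30–18:00, 18:10–18:30.
Jamal free within 10:00–18:30: 10:50–11:20, 15:40–16:20, 16:30–17:10, 18:00–18:30.
Ximena ∩ Jamal: 10:50–11:20, 16:00–16:10, 18:10–18:30.
Ximena ∩ Jamal ∩ Brynn: 10:50–11:20, 18:10–18:30.
Common window lengths: 30, 20 min; longest is 30.

30 minutes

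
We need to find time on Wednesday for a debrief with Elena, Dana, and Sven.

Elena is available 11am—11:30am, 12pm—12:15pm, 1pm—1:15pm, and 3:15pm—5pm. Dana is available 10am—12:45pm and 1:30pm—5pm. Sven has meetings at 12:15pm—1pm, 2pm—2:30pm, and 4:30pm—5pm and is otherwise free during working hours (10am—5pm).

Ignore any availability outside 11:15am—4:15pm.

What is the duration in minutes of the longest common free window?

60 minutes

Sven free within 10:00–17:00: 10:00–12:15, 13:00–14:00, 14:30–16:30.
Elena ∩ Dana: 11:00–11:30, 12:00–12:15, 15:15–17:00.
Elena ∩ Dana ∩ Sven: 11:00–11:30, 12:00–12:15, 15:15–16:30.
Restricted to 11:15–16:15: 11:15–11:30, 12:00–12:15, 15:15–16:15.
Common window lengths: 15, 15, 60 min; longest is 60.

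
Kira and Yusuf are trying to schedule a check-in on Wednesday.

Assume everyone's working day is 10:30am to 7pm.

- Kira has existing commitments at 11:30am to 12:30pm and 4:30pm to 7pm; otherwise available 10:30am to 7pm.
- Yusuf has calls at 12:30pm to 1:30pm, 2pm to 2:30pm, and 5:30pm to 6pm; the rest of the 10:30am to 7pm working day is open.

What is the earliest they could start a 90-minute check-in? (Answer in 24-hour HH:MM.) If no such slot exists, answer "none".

Kira free within 10:30–19:00: 10:30–11:30, 12:30–16:30.
Yusuf free within 10:30–19:00: 10:30–12:30, 13:30–14:00, 14:30–17:30, 18:00–19:00.
Kira ∩ Yusuf: 10:30–11:30, 13:30–14:00, 14:30–16:30.
Windows ≥ 90 min: 14:30–16:30.
Earliest such window starts at 14:30.

14:30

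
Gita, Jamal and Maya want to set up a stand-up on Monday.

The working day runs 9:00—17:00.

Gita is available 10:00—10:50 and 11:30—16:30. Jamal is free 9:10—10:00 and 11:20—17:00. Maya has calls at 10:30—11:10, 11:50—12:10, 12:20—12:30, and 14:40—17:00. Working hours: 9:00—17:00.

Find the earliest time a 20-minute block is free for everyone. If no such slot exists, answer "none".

11:30

Maya free within 09:00–17:00: 09:00–10:30, 11:10–11:50, 12:10–12:20, 12:30–14:40.
Gita ∩ Jamal: 11:30–16:30.
Gita ∩ Jamal ∩ Maya: 11:30–11:50, 12:10–12:20, 12:30–14:40.
Windows ≥ 20 min: 11:30–11:50, 12:30–14:40.
Earliest such window starts at 11:30.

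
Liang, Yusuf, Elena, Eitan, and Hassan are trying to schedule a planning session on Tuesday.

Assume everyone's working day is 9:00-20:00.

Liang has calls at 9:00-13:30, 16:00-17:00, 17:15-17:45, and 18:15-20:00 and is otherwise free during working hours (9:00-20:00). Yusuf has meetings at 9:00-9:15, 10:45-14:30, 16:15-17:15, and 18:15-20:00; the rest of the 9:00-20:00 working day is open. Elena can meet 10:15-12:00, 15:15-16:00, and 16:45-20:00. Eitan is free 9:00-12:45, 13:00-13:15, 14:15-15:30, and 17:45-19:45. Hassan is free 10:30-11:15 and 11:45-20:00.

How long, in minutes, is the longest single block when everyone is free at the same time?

30 minutes

Liang free within 09:00–20:00: 13:30–16:00, 17:00–17:15, 17:45–18:15.
Yusuf free within 09:00–20:00: 09:15–10:45, 14:30–16:15, 17:15–18:15.
Liang ∩ Yusuf: 14:30–16:00, 17:45–18:15.
Liang ∩ Yusuf ∩ Elena: 15:15–16:00, 17:45–18:15.
Liang ∩ Yusuf ∩ Elena ∩ Eitan: 15:15–15:30, 17:45–18:15.
Liang ∩ Yusuf ∩ Elena ∩ Eitan ∩ Hassan: 15:15–15:30, 17:45–18:15.
Common window lengths: 15, 30 min; longest is 30.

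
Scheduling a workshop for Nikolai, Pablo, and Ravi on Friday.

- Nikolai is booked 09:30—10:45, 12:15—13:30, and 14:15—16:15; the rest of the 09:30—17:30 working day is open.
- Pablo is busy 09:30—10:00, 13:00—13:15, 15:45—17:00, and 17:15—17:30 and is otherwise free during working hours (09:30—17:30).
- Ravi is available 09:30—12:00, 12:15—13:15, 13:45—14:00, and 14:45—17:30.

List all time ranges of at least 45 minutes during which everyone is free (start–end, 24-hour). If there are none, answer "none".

Nikolai free within 09:30–17:30: 10:45–12:15, 13:30–14:15, 16:15–17:30.
Pablo free within 09:30–17:30: 10:00–13:00, 13:15–15:45, 17:00–17:15.
Nikolai ∩ Pablo: 10:45–12:15, 13:30–14:15, 17:00–17:15.
Nikolai ∩ Pablo ∩ Ravi: 10:45–12:00, 13:45–14:00, 17:00–17:15.
Windows ≥ 45 min: 10:45–12:00.

10:45–12:00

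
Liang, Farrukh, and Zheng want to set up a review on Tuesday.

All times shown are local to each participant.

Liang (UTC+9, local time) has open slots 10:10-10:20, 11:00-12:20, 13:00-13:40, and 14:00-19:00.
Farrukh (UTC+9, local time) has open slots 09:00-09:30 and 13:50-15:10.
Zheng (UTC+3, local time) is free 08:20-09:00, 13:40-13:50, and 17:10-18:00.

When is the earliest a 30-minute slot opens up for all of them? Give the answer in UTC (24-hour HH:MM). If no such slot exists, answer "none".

05:20

Liang → UTC: 01:10–01:20, 02:00–03:20, 04:00–04:40, 05:00–10:00.
Farrukh → UTC: 00:00–00:30, 04:50–06:10.
Zheng → UTC: 05:20–06:00, 10:40–10:50, 14:10–15:00.
Liang ∩ Farrukh: 05:00–06:10.
Liang ∩ Farrukh ∩ Zheng: 05:20–06:00.
Windows ≥ 30 min: 05:20–06:00.
Earliest such window starts at 05:20.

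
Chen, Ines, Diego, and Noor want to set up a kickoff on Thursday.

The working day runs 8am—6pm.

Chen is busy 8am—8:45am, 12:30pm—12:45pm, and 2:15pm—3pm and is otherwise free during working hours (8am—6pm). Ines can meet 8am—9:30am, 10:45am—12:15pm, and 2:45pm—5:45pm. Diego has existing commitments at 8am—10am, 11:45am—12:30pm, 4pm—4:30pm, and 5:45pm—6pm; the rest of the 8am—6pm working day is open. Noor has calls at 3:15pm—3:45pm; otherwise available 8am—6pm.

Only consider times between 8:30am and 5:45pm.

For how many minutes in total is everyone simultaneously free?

165 minutes

Chen free within 08:00–18:00: 08:45–12:30, 12:45–14:15, 15:00–18:00.
Diego free within 08:00–18:00: 10:00–11:45, 12:30–16:00, 16:30–17:45.
Noor free within 08:00–18:00: 08:00–15:15, 15:45–18:00.
Chen ∩ Ines: 08:45–09:30, 10:45–12:15, 15:00–17:45.
Chen ∩ Ines ∩ Diego: 10:45–11:45, 15:00–16:00, 16:30–17:45.
Chen ∩ Ines ∩ Diego ∩ Noor: 10:45–11:45, 15:00–15:15, 15:45–16:00, 16:30–17:45.
Restricted to 08:30–17:45: 10:45–11:45, 15:00–15:15, 15:45–16:00, 16:30–17:45.
Total common minutes: 60 + 15 + 15 + 75 = 165.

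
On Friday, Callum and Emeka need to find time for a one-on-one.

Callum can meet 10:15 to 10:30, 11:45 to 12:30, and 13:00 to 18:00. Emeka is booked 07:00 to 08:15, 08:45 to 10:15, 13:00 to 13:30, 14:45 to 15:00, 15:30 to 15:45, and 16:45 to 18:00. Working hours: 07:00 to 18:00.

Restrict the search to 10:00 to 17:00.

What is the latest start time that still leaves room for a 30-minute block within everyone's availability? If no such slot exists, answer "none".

16:15

Emeka free within 07:00–18:00: 08:15–08:45, 10:15–13:00, 13:30–14:45, 15:00–15:30, 15:45–16:45.
Callum ∩ Emeka: 10:15–10:30, 11:45–12:30, 13:30–14:45, 15:00–15:30, 15:45–16:45.
Restricted to 10:00–17:00: 10:15–10:30, 11:45–12:30, 13:30–14:45, 15:00–15:30, 15:45–16:45.
Windows ≥ 30 min: 11:45–12:30, 13:30–14:45, 15:00–15:30, 15:45–16:45.
Latest start in the last window 15:45–16:45 is 16:45 − 30 min = 16:15.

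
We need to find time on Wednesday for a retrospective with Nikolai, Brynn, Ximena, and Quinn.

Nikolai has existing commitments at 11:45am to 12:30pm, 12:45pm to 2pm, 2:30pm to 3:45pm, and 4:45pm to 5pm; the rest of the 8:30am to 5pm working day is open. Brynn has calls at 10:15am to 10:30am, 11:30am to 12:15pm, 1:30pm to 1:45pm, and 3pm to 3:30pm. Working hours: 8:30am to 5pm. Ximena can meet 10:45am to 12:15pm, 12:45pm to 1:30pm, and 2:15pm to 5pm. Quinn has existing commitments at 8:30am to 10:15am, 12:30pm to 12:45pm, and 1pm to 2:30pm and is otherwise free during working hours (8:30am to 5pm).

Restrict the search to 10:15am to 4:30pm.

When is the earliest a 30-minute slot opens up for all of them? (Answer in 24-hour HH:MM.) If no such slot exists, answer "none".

10:45

Nikolai free within 08:30–17:00: 08:30–11:45, 12:30–12:45, 14:00–14:30, 15:45–16:45.
Brynn free within 08:30–17:00: 08:30–10:15, 10:30–11:30, 12:15–13:30, 13:45–15:00, 15:30–17:00.
Quinn free within 08:30–17:00: 10:15–12:30, 12:45–13:00, 14:30–17:00.
Nikolai ∩ Brynn: 08:30–10:15, 10:30–11:30, 12:30–12:45, 14:00–14:30, 15:45–16:45.
Nikolai ∩ Brynn ∩ Ximena: 10:45–11:30, 14:15–14:30, 15:45–16:45.
Nikolai ∩ Brynn ∩ Ximena ∩ Quinn: 10:45–11:30, 15:45–16:45.
Restricted to 10:15–16:30: 10:45–11:30, 15:45–16:30.
Windows ≥ 30 min: 10:45–11:30, 15:45–16:30.
Earliest such window starts at 10:45.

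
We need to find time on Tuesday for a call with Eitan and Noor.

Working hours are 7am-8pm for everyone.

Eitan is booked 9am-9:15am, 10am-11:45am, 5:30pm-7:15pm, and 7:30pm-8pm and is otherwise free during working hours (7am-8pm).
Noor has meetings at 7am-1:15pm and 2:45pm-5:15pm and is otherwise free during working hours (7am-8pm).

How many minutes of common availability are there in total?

120 minutes

Eitan free within 07:00–20:00: 07:00–09:00, 09:15–10:00, 11:45–17:30, 19:15–19:30.
Noor free within 07:00–20:00: 13:15–14:45, 17:15–20:00.
Eitan ∩ Noor: 13:15–14:45, 17:15–17:30, 19:15–19:30.
Total common minutes: 90 + 15 + 15 = 120.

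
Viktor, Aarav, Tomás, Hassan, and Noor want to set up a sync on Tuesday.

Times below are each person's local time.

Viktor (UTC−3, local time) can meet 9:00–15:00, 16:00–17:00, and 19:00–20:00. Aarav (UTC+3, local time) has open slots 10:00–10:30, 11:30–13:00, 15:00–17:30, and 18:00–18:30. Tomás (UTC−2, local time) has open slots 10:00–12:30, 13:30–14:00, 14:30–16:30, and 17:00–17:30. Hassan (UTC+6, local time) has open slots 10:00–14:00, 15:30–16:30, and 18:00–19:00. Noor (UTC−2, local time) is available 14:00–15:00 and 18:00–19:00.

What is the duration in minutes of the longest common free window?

0 minutes

Viktor → UTC: 12:00–18:00, 19:00–20:00, 22:00–23:00.
Aarav → UTC: 07:00–07:30, 08:30–10:00, 12:00–14:30, 15:00–15:30.
Tomás → UTC: 12:00–14:30, 15:30–16:00, 16:30–18:30, 19:00–19:30.
Hassan → UTC: 04:00–08:00, 09:30–10:30, 12:00–13:00.
Noor → UTC: 16:00–17:00, 20:00–21:00.
Viktor ∩ Aarav: 12:00–14:30, 15:00–15:30.
Viktor ∩ Aarav ∩ Tomás: 12:00–14:30.
Viktor ∩ Aarav ∩ Tomás ∩ Hassan: 12:00–13:00.
Viktor ∩ Aarav ∩ Tomás ∩ Hassan ∩ Noor: (none).
No common window.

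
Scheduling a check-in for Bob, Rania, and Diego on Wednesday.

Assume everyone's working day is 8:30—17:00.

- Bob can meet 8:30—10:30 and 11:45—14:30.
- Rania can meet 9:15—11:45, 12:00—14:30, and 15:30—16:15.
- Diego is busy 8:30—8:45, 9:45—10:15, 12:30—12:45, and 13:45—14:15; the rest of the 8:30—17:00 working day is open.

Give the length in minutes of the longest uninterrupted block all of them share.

Diego free within 08:30–17:00: 08:45–09:45, 10:15–12:30, 12:45–13:45, 14:15–17:00.
Bob ∩ Rania: 09:15–10:30, 12:00–14:30.
Bob ∩ Rania ∩ Diego: 09:15–09:45, 10:15–10:30, 12:00–12:30, 12:45–13:45, 14:15–14:30.
Common window lengths: 30, 15, 30, 60, 15 min; longest is 60.

60 minutes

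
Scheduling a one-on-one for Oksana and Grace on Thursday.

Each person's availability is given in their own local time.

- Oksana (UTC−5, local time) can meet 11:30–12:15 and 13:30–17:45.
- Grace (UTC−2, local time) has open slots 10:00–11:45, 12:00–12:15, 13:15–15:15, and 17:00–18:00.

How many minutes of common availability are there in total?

Oksana → UTC: 16:30–17:15, 18:30–22:45.
Grace → UTC: 12:00–13:45, 14:00–14:15, 15:15–17:15, 19:00–20:00.
Oksana ∩ Grace: 16:30–17:15, 19:00–20:00.
Total common minutes: 45 + 60 = 105.

105 minutes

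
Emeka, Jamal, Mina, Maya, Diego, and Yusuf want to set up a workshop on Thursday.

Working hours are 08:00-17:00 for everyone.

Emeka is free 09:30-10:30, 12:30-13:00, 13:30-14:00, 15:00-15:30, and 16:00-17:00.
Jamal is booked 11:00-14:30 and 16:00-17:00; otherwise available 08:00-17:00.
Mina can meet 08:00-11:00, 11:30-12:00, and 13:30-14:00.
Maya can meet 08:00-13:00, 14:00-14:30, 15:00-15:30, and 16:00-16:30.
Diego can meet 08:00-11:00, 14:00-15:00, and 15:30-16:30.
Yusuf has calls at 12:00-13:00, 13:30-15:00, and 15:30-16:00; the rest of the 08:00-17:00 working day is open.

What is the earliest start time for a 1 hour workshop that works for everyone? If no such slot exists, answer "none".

09:30

Jamal free within 08:00–17:00: 08:00–11:00, 14:30–16:00.
Yusuf free within 08:00–17:00: 08:00–12:00, 13:00–13:30, 15:00–15:30, 16:00–17:00.
Emeka ∩ Jamal: 09:30–10:30, 15:00–15:30.
Emeka ∩ Jamal ∩ Mina: 09:30–10:30.
Emeka ∩ Jamal ∩ Mina ∩ Maya: 09:30–10:30.
Emeka ∩ Jamal ∩ Mina ∩ Maya ∩ Diego: 09:30–10:30.
Emeka ∩ Jamal ∩ Mina ∩ Maya ∩ Diego ∩ Yusuf: 09:30–10:30.
Windows ≥ 60 min: 09:30–10:30.
Earliest such window starts at 09:30.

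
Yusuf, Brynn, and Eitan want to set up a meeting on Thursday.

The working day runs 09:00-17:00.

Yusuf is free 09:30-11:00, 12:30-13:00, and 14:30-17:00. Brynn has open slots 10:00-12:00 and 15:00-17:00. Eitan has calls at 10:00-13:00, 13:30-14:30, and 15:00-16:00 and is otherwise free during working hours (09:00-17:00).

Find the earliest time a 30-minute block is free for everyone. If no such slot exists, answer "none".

Eitan free within 09:00–17:00: 09:00–10:00, 13:00–13:30, 14:30–15:00, 16:00–17:00.
Yusuf ∩ Brynn: 10:00–11:00, 15:00–17:00.
Yusuf ∩ Brynn ∩ Eitan: 16:00–17:00.
Windows ≥ 30 min: 16:00–17:00.
Earliest such window starts at 16:00.

16:00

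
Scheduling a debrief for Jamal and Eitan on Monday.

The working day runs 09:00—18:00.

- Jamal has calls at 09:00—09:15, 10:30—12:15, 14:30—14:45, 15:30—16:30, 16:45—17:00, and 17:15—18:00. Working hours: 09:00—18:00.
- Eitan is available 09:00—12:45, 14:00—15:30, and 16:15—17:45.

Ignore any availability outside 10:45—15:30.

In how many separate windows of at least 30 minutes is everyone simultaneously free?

Jamal free within 09:00–18:00: 09:15–10:30, 12:15–14:30, 14:45–15:30, 16:30–16:45, 17:00–17:15.
Jamal ∩ Eitan: 09:15–10:30, 12:15–12:45, 14:00–14:30, 14:45–15:30, 16:30–16:45, 17:00–17:15.
Restricted to 10:45–15:30: 12:15–12:45, 14:00–14:30, 14:45–15:30.
Windows ≥ 30 min: 12:15–12:45, 14:00–14:30, 14:45–15:30.
That's 3 windows.

3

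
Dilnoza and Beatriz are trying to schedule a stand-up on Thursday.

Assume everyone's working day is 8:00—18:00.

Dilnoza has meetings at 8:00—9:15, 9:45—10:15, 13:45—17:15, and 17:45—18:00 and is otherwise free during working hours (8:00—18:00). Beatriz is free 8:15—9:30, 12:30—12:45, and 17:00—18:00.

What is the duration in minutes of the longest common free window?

30 minutes

Dilnoza free within 08:00–18:00: 09:15–09:45, 10:15–13:45, 17:15–17:45.
Dilnoza ∩ Beatriz: 09:15–09:30, 12:30–12:45, 17:15–17:45.
Common window lengths: 15, 15, 30 min; longest is 30.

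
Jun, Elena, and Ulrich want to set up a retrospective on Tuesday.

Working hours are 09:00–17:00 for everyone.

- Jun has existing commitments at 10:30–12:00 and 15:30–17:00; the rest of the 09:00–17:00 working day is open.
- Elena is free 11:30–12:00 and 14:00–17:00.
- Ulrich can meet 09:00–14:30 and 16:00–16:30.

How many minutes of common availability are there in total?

30 minutes

Jun free within 09:00–17:00: 09:00–10:30, 12:00–15:30.
Jun ∩ Elena: 14:00–15:30.
Jun ∩ Elena ∩ Ulrich: 14:00–14:30.
Total common minutes: 30.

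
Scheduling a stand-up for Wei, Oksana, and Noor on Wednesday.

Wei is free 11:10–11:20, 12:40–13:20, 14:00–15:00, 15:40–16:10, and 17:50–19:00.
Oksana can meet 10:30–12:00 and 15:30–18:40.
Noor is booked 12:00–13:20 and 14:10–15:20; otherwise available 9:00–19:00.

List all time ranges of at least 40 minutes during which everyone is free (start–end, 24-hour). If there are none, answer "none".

Noor free within 09:00–19:00: 09:00–12:00, 13:20–14:10, 15:20–19:00.
Wei ∩ Oksana: 11:10–11:20, 15:40–16:10, 17:50–18:40.
Wei ∩ Oksana ∩ Noor: 11:10–11:20, 15:40–16:10, 17:50–18:40.
Windows ≥ 40 min: 17:50–18:40.

17:50–18:40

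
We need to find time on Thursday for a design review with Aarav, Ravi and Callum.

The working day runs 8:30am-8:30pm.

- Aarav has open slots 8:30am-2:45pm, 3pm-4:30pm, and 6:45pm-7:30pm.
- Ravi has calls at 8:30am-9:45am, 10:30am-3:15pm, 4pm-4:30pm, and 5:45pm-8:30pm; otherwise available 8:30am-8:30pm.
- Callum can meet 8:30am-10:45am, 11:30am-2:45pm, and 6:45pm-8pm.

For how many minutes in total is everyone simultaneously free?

45 minutes

Ravi free within 08:30–20:30: 09:45–10:30, 15:15–16:00, 16:30–17:45.
Aarav ∩ Ravi: 09:45–10:30, 15:15–16:00.
Aarav ∩ Ravi ∩ Callum: 09:45–10:30.
Total common minutes: 45.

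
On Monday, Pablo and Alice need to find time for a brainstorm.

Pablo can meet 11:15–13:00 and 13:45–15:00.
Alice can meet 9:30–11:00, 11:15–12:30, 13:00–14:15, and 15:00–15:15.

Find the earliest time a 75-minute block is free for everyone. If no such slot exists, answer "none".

11:15

Pablo ∩ Alice: 11:15–12:30, 13:45–14:15.
Windows ≥ 75 min: 11:15–12:30.
Earliest such window starts at 11:15.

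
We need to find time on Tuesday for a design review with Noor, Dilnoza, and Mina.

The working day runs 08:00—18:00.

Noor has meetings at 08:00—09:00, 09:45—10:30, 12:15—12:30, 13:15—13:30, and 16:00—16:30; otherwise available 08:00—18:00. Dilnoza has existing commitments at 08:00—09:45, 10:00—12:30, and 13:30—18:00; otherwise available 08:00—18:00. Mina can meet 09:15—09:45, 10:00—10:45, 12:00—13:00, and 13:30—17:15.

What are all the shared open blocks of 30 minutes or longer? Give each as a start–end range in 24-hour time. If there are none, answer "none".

Noor free within 08:00–18:00: 09:00–09:45, 10:30–12:15, 12:30–13:15, 13:30–16:00, 16:30–18:00.
Dilnoza free within 08:00–18:00: 09:45–10:00, 12:30–13:30.
Noor ∩ Dilnoza: 12:30–13:15.
Noor ∩ Dilnoza ∩ Mina: 12:30–13:00.
Windows ≥ 30 min: 12:30–13:00.

12:30–13:00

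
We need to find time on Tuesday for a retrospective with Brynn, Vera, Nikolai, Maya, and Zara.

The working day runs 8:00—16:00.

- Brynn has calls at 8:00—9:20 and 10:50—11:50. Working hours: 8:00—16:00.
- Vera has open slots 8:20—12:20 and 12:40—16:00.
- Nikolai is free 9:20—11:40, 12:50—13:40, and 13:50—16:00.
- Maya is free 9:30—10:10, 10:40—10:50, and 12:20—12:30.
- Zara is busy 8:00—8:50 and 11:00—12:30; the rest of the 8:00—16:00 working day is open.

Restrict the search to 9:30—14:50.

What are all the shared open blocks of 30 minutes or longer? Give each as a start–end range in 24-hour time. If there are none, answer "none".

Brynn free within 08:00–16:00: 09:20–10:50, 11:50–16:00.
Zara free within 08:00–16:00: 08:50–11:00, 12:30–16:00.
Brynn ∩ Vera: 09:20–10:50, 11:50–12:20, 12:40–16:00.
Brynn ∩ Vera ∩ Nikolai: 09:20–10:50, 12:50–13:40, 13:50–16:00.
Brynn ∩ Vera ∩ Nikolai ∩ Maya: 09:30–10:10, 10:40–10:50.
Brynn ∩ Vera ∩ Nikolai ∩ Maya ∩ Zara: 09:30–10:10, 10:40–10:50.
Restricted to 09:30–14:50: 09:30–10:10, 10:40–10:50.
Windows ≥ 30 min: 09:30–10:10.

09:30–10:10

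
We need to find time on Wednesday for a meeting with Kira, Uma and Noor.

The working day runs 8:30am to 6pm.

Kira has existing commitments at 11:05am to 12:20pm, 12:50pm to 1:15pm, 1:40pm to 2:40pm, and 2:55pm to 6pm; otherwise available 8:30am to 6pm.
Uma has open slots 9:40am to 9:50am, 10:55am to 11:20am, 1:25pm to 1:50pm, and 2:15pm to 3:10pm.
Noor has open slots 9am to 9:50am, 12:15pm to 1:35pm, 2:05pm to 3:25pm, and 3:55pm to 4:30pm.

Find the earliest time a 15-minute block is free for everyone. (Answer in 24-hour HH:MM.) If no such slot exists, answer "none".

14:40

Kira free within 08:30–18:00: 08:30–11:05, 12:20–12:50, 13:15–13:40, 14:40–14:55.
Kira ∩ Uma: 09:40–09:50, 10:55–11:05, 13:25–13:40, 14:40–14:55.
Kira ∩ Uma ∩ Noor: 09:40–09:50, 13:25–13:35, 14:40–14:55.
Windows ≥ 15 min: 14:40–14:55.
Earliest such window starts at 14:40.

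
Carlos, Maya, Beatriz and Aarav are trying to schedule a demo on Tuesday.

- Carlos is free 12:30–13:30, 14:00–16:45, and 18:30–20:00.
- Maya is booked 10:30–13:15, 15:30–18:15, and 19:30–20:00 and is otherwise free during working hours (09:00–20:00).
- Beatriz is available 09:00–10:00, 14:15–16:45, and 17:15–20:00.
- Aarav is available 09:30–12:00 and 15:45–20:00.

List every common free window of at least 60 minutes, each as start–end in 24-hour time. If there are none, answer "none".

18:30–19:30

Maya free within 09:00–20:00: 09:00–10:30, 13:15–15:30, 18:15–19:30.
Carlos ∩ Maya: 13:15–13:30, 14:00–15:30, 18:30–19:30.
Carlos ∩ Maya ∩ Beatriz: 14:15–15:30, 18:30–19:30.
Carlos ∩ Maya ∩ Beatriz ∩ Aarav: 18:30–19:30.
Windows ≥ 60 min: 18:30–19:30.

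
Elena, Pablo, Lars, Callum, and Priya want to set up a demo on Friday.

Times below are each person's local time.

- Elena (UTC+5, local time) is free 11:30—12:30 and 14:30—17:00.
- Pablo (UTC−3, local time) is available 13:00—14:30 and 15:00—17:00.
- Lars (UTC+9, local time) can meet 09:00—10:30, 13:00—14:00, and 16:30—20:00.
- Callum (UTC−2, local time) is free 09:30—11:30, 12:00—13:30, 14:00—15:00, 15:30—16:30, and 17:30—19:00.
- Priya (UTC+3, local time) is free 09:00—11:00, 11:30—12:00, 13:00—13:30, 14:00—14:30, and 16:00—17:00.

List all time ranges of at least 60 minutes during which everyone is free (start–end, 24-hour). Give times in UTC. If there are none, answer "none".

none

Elena → UTC: 06:30–07:30, 09:30–12:00.
Pablo → UTC: 16:00–17:30, 18:00–20:00.
Lars → UTC: 00:00–01:30, 04:00–05:00, 07:30–11:00.
Callum → UTC: 11:30–13:30, 14:00–15:30, 16:00–17:00, 17:30–18:30, 19:30–21:00.
Priya → UTC: 06:00–08:00, 08:30–09:00, 10:00–10:30, 11:00–11:30, 13:00–14:00.
Elena ∩ Pablo: (none).
Elena ∩ Pablo ∩ Lars: (none).
Elena ∩ Pablo ∩ Lars ∩ Callum: (none).
Elena ∩ Pablo ∩ Lars ∩ Callum ∩ Priya: (none).
Windows ≥ 60 min: (none).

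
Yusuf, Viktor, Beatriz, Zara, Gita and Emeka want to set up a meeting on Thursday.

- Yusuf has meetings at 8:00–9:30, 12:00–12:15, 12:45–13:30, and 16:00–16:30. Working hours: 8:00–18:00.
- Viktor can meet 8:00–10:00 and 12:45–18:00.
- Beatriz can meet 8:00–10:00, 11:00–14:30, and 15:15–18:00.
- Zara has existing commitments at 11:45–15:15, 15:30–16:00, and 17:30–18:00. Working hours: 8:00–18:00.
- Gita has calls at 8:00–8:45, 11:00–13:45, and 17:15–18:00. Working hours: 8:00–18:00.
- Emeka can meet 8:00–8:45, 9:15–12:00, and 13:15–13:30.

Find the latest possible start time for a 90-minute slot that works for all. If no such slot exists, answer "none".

Yusuf free within 08:00–18:00: 09:30–12:00, 12:15–12:45, 13:30–16:00, 16:30–18:00.
Zara free within 08:00–18:00: 08:00–11:45, 15:15–15:30, 16:00–17:30.
Gita free within 08:00–18:00: 08:45–11:00, 13:45–17:15.
Yusuf ∩ Viktor: 09:30–10:00, 13:30–16:00, 16:30–18:00.
Yusuf ∩ Viktor ∩ Beatriz: 09:30–10:00, 13:30–14:30, 15:15–16:00, 16:30–18:00.
Yusuf ∩ Viktor ∩ Beatriz ∩ Zara: 09:30–10:00, 15:15–15:30, 16:30–17:30.
Yusuf ∩ Viktor ∩ Beatriz ∩ Zara ∩ Gita: 09:30–10:00, 15:15–15:30, 16:30–17:15.
Yusuf ∩ Viktor ∩ Beatriz ∩ Zara ∩ Gita ∩ Emeka: 09:30–10:00.
Windows ≥ 90 min: (none).

none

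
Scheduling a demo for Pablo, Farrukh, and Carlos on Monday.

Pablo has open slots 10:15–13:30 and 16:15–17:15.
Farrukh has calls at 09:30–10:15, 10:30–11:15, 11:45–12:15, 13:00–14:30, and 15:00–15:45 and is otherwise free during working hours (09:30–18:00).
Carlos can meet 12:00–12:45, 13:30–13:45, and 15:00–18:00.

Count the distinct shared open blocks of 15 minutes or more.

Farrukh free within 09:30–18:00: 10:15–10:30, 11:15–11:45, 12:15–13:00, 14:30–15:00, 15:45–18:00.
Pablo ∩ Farrukh: 10:15–10:30, 11:15–11:45, 12:15–13:00, 16:15–17:15.
Pablo ∩ Farrukh ∩ Carlos: 12:15–12:45, 16:15–17:15.
Windows ≥ 15 min: 12:15–12:45, 16:15–17:15.
That's 2 windows.

2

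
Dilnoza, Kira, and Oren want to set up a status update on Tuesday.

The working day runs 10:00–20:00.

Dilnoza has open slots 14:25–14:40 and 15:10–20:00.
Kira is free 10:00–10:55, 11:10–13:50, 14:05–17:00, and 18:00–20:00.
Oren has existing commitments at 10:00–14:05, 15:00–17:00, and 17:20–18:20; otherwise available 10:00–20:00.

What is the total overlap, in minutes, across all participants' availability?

115 minutes

Oren free within 10:00–20:00: 14:05–15:00, 17:00–17:20, 18:20–20:00.
Dilnoza ∩ Kira: 14:25–14:40, 15:10–17:00, 18:00–20:00.
Dilnoza ∩ Kira ∩ Oren: 14:25–14:40, 18:20–20:00.
Total common minutes: 15 + 100 = 115.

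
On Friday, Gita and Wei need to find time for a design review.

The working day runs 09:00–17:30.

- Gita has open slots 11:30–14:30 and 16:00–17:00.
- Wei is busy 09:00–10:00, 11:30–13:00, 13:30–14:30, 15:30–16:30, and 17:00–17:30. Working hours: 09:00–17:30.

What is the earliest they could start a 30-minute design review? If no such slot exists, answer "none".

13:00

Wei free within 09:00–17:30: 10:00–11:30, 13:00–13:30, 14:30–15:30, 16:30–17:00.
Gita ∩ Wei: 13:00–13:30, 16:30–17:00.
Windows ≥ 30 min: 13:00–13:30, 16:30–17:00.
Earliest such window starts at 13:00.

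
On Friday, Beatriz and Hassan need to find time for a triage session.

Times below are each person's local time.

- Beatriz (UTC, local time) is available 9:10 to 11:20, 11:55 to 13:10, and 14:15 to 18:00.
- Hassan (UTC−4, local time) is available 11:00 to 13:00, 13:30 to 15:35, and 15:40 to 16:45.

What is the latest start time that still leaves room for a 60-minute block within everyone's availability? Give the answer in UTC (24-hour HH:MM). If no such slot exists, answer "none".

Beatriz → UTC: 09:10–11:20, 11:55–13:10, 14:15–18:00.
Hassan → UTC: 15:00–17:00, 17:30–19:35, 19:40–20:45.
Beatriz ∩ Hassan: 15:00–17:00, 17:30–18:00.
Windows ≥ 60 min: 15:00–17:00.
Latest start in the last window 15:00–17:00 is 17:00 − 60 min = 16:00.

16:00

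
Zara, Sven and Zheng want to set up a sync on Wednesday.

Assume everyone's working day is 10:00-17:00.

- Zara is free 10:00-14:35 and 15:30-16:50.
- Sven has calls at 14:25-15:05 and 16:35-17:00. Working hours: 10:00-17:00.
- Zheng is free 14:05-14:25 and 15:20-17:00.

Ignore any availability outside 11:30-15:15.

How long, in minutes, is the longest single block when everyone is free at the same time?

20 minutes

Sven free within 10:00–17:00: 10:00–14:25, 15:05–16:35.
Zara ∩ Sven: 10:00–14:25, 15:30–16:35.
Zara ∩ Sven ∩ Zheng: 14:05–14:25, 15:30–16:35.
Restricted to 11:30–15:15: 14:05–14:25.
Single common window of 20 minutes.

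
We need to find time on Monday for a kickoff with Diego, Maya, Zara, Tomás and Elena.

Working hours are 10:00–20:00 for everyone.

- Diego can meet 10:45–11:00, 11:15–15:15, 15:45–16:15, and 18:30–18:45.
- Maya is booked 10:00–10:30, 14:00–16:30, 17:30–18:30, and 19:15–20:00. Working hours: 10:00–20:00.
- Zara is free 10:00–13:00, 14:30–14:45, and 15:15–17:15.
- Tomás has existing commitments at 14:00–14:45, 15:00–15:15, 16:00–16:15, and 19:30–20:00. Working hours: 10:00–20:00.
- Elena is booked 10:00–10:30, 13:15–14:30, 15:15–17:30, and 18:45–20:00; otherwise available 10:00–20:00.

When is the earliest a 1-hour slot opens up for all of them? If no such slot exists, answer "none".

11:15

Maya free within 10:00–20:00: 10:30–14:00, 16:30–17:30, 18:30–19:15.
Tomás free within 10:00–20:00: 10:00–14:00, 14:45–15:00, 15:15–16:00, 16:15–19:30.
Elena free within 10:00–20:00: 10:30–13:15, 14:30–15:15, 17:30–18:45.
Diego ∩ Maya: 10:45–11:00, 11:15–14:00, 18:30–18:45.
Diego ∩ Maya ∩ Zara: 10:45–11:00, 11:15–13:00.
Diego ∩ Maya ∩ Zara ∩ Tomás: 10:45–11:00, 11:15–13:00.
Diego ∩ Maya ∩ Zara ∩ Tomás ∩ Elena: 10:45–11:00, 11:15–13:00.
Windows ≥ 60 min: 11:15–13:00.
Earliest such window starts at 11:15.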